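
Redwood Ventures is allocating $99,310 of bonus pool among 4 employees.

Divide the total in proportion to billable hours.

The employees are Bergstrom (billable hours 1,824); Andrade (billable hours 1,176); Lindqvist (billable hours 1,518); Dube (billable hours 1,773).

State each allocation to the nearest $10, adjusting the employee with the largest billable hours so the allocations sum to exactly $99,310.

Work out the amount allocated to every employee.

Bergstrom: $28,800 | Andrade: $18,560 | Lindqvist: $23,960 | Dube: $27,990

Total billable hours = 6,291.
Raw shares: Bergstrom 1,824/6,291 × $99,310 = 28,793.74; Andrade 1,176/6,291 × $99,310 = 18,564.39; Lindqvist 1,518/6,291 × $99,310 = 23,963.21; Dube 1,773/6,291 × $99,310 = 27,988.66.
At nearest $10: Bergstrom $28,790; Andrade $18,560; Lindqvist $23,960; Dube $27,990. Sum = $99,300.
Difference $99,310 − $99,300 = +$10 applied to largest billable hours (Bergstrom): Bergstrom becomes $28,800.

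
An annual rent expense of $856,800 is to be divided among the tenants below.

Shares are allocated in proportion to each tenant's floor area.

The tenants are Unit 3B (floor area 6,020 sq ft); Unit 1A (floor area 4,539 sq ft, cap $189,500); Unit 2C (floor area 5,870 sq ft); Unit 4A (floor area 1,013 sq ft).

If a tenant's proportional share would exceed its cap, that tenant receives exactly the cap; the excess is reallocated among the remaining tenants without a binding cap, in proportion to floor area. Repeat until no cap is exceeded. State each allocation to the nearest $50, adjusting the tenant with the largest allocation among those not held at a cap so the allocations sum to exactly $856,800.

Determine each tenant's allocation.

Unit 3B: $311,300 | Unit 1A: $189,500 | Unit 2C: $303,600 | Unit 4A: $52,400

Floor area total: 17,442.
Pro-rata shares before constraints: Unit 3B 295,719.30; Unit 1A 222,968.42; Unit 2C 288,350.88; Unit 4A 49,761.40.
Cap binds for Unit 1A ($189,500); residual $667,300 reallocated over remaining floor area 12,903.
Shares after redistribution: Unit 3B 311,334.26 → $311,350; Unit 2C 303,576.77 → $303,600; Unit 4A 52,388.97 → $52,400.
Rounding difference −$50 applied to Unit 3B → $311,300.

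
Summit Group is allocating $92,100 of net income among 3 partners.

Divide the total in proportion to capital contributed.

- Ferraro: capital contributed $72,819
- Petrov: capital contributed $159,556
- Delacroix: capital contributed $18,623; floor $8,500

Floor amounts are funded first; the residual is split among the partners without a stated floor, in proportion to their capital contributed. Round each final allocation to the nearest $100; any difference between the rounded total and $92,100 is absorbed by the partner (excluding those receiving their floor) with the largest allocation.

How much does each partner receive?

Ferraro: $26,200; Petrov: $57,400; Delacroix: $8,500

Minimums first: Delacroix $8,500. Balance $83,600.
Balance split over remaining capital contributed 232,375: Ferraro 26,197.60 → $26,200; Petrov 57,402.40 → $57,400.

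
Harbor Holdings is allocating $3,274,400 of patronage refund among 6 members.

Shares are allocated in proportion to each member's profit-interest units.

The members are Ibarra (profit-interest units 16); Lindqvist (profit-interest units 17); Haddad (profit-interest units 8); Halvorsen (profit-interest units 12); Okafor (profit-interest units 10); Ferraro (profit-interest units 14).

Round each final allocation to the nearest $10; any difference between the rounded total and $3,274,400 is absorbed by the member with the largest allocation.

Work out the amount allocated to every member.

Ibarra: $680,390; Lindqvist: $722,910; Haddad: $340,200; Halvorsen: $510,300; Okafor: $425,250; Ferraro: $595,350

Profit-interest units total: 77.
Proportional shares: Ibarra 16/77 × $3,274,400 = 680,394.81; Lindqvist 17/77 × $3,274,400 = 722,919.48; Haddad 8/77 × $3,274,400 = 340,197.40; Halvorsen 12/77 × $3,274,400 = 510,296.10; Okafor 10/77 × $3,274,400 = 425,246.75; Ferraro 14/77 × $3,274,400 = 595,345.45.
At nearest $10: Ibarra $680,390; Lindqvist $722,920; Haddad $340,200; Halvorsen $510,300; Okafor $425,250; Ferraro $595,350. Sum = $3,274,410.
Difference $3,274,400 − $3,274,410 = −$10 applied to largest allocation (Lindqvist): Lindqvist becomes $722,910.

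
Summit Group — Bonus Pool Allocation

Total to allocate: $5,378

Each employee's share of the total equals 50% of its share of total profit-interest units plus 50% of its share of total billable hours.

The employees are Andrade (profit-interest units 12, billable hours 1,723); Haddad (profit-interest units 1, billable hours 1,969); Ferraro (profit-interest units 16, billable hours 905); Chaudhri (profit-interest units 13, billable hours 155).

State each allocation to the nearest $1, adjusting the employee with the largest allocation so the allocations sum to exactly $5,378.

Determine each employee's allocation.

Andrade: $1,744 | Haddad: $1,178 | Ferraro: $1,536 | Chaudhri: $920

Totals — profit-interest units 42, billable hours 4,752.
Blended shares (50% profit-interest units + 50% billable hours): Andrade 0.3241; Haddad 0.2191; Ferraro 0.2857; Chaudhri 0.1711.
Unrounded shares: Andrade 1,743.27; Haddad 1,178.22; Ferraro 1,536.49; Chaudhri 920.02.
After rounding ($1): Andrade $1,743; Haddad $1,178; Ferraro $1,536; Chaudhri $920. Sum = $5,377.
Difference $5,378 − $5,377 = +$1 applied to largest allocation (Andrade): Andrade becomes $1,744.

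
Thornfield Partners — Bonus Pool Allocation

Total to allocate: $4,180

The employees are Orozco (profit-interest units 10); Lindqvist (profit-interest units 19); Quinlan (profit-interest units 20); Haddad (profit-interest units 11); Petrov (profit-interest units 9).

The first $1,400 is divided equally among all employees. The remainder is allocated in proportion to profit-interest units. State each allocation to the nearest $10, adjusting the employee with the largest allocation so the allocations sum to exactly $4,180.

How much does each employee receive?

Equal tier: $1,400 ÷ 5 = $280 apiece.
Remainder $2,780 by profit-interest units (total 69): Orozco 402.90 → $400; Lindqvist 765.51 → $770; Quinlan 805.80 → $810; Haddad 443.19 → $440; Petrov 362.61 → $360.
Totals: Orozco $280 + $400 = $680; Lindqvist $280 + $770 = $1,050; Quinlan $280 + $810 = $1,090; Haddad $280 + $440 = $720; Petrov $280 + $360 = $640.

Orozco: $680 · Lindqvist: $1,050 · Quinlan: $1,090 · Haddad: $720 · Petrov: $640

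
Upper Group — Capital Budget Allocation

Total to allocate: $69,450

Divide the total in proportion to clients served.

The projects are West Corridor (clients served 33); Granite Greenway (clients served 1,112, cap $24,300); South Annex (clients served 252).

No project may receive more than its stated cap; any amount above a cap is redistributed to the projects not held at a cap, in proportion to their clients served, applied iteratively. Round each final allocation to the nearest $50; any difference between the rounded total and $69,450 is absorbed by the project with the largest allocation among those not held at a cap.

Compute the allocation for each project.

West Corridor: $5,250 | Granite Greenway: $24,300 | South Annex: $39,900

Combined clients served = 1,397.
Proportional shares (ignoring caps): West Corridor 1,640.55; Granite Greenway 55,281.60; South Annex 12,527.85.
Held at cap: Granite Greenway ($24,300); balance $45,150 reallocated over remaining clients served 285.
Redistributed shares: West Corridor 5,227.89 → $5,250; South Annex 39,922.11 → $39,900.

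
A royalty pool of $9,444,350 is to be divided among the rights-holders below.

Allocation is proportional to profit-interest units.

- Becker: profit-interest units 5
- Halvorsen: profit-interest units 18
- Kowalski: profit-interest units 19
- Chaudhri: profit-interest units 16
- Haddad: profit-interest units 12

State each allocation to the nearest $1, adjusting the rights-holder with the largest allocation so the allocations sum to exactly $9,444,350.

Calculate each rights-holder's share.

Becker: $674,596; Halvorsen: $2,428,547; Kowalski: $2,563,467; Chaudhri: $2,158,709; Haddad: $1,619,031

Profit-interest units total: 70.
Unrounded shares: Becker 5/70 × $9,444,350 = 674,596.43; Halvorsen 18/70 × $9,444,350 = 2,428,547.14; Kowalski 19/70 × $9,444,350 = 2,563,466.43; Chaudhri 16/70 × $9,444,350 = 2,158,708.57; Haddad 12/70 × $9,444,350 = 1,619,031.43.
After rounding ($1): Becker $674,596; Halvorsen $2,428,547; Kowalski $2,563,466; Chaudhri $2,158,709; Haddad $1,619,031. Sum = $9,444,349.
Difference $9,444,350 − $9,444,349 = +$1 applied to largest allocation (Kowalski): Kowalski becomes $2,563,467.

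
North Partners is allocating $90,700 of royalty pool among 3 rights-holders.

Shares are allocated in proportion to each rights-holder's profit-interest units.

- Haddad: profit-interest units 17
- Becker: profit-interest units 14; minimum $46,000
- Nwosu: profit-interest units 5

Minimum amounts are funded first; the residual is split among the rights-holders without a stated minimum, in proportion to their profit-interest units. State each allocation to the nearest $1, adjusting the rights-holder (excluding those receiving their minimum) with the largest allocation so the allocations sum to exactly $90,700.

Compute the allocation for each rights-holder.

Fund the minimums — Becker $46,000. Residual $44,700.
Residual split over remaining profit-interest units 22: Haddad 34,540.91 → $34,541; Nwosu 10,159.09 → $10,159.

Haddad: $34,541 · Becker: $46,000 · Nwosu: $10,159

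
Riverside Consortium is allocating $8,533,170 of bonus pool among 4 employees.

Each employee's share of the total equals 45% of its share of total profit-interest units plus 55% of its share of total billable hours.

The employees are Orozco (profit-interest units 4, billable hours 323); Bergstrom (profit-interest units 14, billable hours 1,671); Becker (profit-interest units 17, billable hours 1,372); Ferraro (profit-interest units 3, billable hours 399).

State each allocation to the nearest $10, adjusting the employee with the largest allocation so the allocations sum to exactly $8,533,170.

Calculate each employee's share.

Profit-interest units total 38; billable hours total 3,765.
Composite weights (45% profit-interest units + 55% billable hours): Orozco 0.0946; Bergstrom 0.4099; Becker 0.4017; Ferraro 0.0938.
Proportional shares: Orozco 806,836.96; Bergstrom 3,497,687.16; Becker 3,428,122.17; Ferraro 800,523.71.
At nearest $10: Orozco $806,840; Bergstrom $3,497,690; Becker $3,428,120; Ferraro $800,520. Sum = $8,533,170.
Sum already equals the total — no adjustment.

Orozco: $806,840 | Bergstrom: $3,497,690 | Becker: $3,428,120 | Ferraro: $800,520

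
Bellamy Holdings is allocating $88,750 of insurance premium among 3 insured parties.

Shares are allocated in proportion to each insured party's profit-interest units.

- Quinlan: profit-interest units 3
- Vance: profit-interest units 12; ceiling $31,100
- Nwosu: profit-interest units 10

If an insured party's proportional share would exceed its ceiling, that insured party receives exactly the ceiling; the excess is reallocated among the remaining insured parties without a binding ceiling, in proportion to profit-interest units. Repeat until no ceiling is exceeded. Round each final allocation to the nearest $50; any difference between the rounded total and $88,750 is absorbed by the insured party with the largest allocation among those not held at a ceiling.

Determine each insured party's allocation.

Quinlan: $13,300 | Vance: $31,100 | Nwosu: $44,350

Combined profit-interest units = 25.
Unconstrained shares: Quinlan 10,650.00; Vance 42,600.00; Nwosu 35,500.00.
Held at cap: Vance ($31,100); remaining pool $57,650 reallocated over remaining profit-interest units 13.
Redistributed shares: Quinlan 13,303.85 → $13,300; Nwosu 44,346.15 → $44,350.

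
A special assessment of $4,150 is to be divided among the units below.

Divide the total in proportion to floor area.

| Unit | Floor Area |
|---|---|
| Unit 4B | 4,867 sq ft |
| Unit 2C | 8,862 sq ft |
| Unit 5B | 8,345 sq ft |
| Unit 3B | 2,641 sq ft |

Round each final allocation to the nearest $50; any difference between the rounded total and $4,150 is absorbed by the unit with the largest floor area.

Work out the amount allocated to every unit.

Total floor area = 4,867 + 8,862 + 8,345 + 2,641 = 24,715.
Raw shares: Unit 4B 817.24; Unit 2C 1,488.06; Unit 5B 1,401.24; Unit 3B 443.46.
At nearest $50: Unit 4B $800; Unit 2C $1,500; Unit 5B $1,400; Unit 3B $450. Sum = $4,150.
Rounded total matches; no reconciliation needed.

Unit 4B: $800; Unit 2C: $1,500; Unit 5B: $1,400; Unit 3B: $450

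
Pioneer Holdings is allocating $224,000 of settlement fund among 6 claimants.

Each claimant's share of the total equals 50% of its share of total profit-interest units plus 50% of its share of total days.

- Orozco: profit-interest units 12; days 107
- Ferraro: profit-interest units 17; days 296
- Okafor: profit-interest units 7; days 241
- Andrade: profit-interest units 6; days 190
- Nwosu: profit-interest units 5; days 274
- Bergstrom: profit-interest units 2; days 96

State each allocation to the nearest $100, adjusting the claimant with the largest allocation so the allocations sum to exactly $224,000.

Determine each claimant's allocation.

Profit-interest units total 49; days total 1,204.
Blended shares (50% profit-interest units + 50% days): Orozco 0.1669; Ferraro 0.2964; Okafor 0.1715; Andrade 0.1401; Nwosu 0.1648; Bergstrom 0.0603.
Raw shares: Orozco 37,382.06; Ferraro 66,392.03; Okafor 38,418.60; Andrade 31,388.70; Nwosu 36,916.94; Bergstrom 13,501.66.
At nearest $100: Orozco $37,400; Ferraro $66,400; Okafor $38,400; Andrade $31,400; Nwosu $36,900; Bergstrom $13,500. Sum = $224,000.
No rounding difference to absorb.

Orozco: $37,400 | Ferraro: $66,400 | Okafor: $38,400 | Andrade: $31,400 | Nwosu: $36,900 | Bergstrom: $13,500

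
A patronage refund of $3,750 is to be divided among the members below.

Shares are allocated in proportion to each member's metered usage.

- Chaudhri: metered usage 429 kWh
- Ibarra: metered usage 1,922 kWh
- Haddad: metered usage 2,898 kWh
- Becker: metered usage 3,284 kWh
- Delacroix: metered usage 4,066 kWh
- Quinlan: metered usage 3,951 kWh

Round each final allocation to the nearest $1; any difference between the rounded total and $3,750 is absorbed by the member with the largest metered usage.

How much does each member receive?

Combined metered usage = 16,550.
Pro-rata amounts: Chaudhri 429/16,550 × $3,750 = 97.21; Ibarra 1,922/16,550 × $3,750 = 435.498; Haddad 2,898/16,550 × $3,750 = 656.65; Becker 3,284/16,550 × $3,750 = 744.11; Delacroix 4,066/16,550 × $3,750 = 921.30; Quinlan 3,951/16,550 × $3,750 = 895.24.
At nearest $1: Chaudhri $97; Ibarra $435; Haddad $657; Becker $744; Delacroix $921; Quinlan $895. Sum = $3,749.
Difference $3,750 − $3,749 = +$1 applied to largest metered usage (Delacroix): Delacroix becomes $922.

Chaudhri: $97; Ibarra: $435; Haddad: $657; Becker: $744; Delacroix: $922; Quinlan: $895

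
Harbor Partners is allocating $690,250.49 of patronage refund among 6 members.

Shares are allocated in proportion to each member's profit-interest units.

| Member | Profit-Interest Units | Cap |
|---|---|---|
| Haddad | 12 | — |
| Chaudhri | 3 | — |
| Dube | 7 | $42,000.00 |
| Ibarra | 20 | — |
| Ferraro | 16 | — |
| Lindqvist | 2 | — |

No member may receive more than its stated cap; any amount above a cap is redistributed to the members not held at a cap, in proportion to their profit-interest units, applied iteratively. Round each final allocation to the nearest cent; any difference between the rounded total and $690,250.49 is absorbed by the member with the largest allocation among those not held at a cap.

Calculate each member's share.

Haddad: $146,773.70 | Chaudhri: $36,693.42 | Dube: $42,000.00 | Ibarra: $244,622.83 | Ferraro: $195,698.26 | Lindqvist: $24,462.28

Combined profit-interest units = 60.
Pro-rata shares before constraints: Haddad 138,050.0980; Chaudhri 34,512.5245; Dube 80,529.2238; Ibarra 230,083.4967; Ferraro 184,066.7973; Lindqvist 23,008.3497.
Capped: Dube ($42,000.00); remaining pool $648,250.49 reallocated over remaining profit-interest units 53.
Shares after redistribution: Haddad 146,773.6958 → $146,773.70; Chaudhri 36,693.4240 → $36,693.42; Ibarra 244,622.8264 → $244,622.83; Ferraro 195,698.2611 → $195,698.26; Lindqvist 24,462.2826 → $24,462.28.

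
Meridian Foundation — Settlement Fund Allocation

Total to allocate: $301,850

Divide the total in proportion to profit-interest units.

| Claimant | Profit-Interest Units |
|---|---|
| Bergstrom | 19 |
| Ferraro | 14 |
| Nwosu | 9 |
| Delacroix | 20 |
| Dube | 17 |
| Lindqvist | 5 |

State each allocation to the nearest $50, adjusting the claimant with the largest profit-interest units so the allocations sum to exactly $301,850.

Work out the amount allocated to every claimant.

Bergstrom: $68,300 | Ferraro: $50,300 | Nwosu: $32,350 | Delacroix: $71,850 | Dube: $61,100 | Lindqvist: $17,950

Total profit-interest units = 19 + 14 + 9 + 20 + 17 + 5 = 84.
Proportional shares: Bergstrom 68,275.60; Ferraro 50,308.33; Nwosu 32,341.07; Delacroix 71,869.05; Dube 61,088.69; Lindqvist 17,967.26.
After rounding ($50): Bergstrom $68,300; Ferraro $50,300; Nwosu $32,350; Delacroix $71,850; Dube $61,100; Lindqvist $17,950. Sum = $301,850.
Rounded total matches; no reconciliation needed.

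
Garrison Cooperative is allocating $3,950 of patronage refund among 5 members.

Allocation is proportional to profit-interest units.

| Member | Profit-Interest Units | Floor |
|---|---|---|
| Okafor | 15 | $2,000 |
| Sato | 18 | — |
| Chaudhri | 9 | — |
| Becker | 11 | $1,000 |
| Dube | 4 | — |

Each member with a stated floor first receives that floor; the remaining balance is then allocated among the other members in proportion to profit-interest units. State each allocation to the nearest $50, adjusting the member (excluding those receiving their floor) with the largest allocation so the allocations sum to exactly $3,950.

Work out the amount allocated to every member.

Okafor: $2,000 · Sato: $550 · Chaudhri: $300 · Becker: $1,000 · Dube: $100

Guaranteed amounts: Okafor $2,000; Becker $1,000. Balance $950.
Balance split over remaining profit-interest units 31: Sato 551.61 → $550; Chaudhri 275.81 → $300; Dube 122.58 → $100.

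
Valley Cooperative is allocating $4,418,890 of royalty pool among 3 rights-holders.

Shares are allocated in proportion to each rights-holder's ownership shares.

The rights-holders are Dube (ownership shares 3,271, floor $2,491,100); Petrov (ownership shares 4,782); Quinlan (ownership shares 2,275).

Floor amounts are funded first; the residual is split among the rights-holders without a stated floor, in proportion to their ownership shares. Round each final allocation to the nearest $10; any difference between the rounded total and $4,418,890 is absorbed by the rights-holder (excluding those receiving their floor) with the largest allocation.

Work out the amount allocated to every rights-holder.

Dube: $2,491,100 | Petrov: $1,306,320 | Quinlan: $621,470

Minimums first: Dube $2,491,100. Balance $1,927,790.
Balance split over remaining ownership shares 7,057: Petrov 1,306,318.80 → $1,306,320; Quinlan 621,471.20 → $621,470.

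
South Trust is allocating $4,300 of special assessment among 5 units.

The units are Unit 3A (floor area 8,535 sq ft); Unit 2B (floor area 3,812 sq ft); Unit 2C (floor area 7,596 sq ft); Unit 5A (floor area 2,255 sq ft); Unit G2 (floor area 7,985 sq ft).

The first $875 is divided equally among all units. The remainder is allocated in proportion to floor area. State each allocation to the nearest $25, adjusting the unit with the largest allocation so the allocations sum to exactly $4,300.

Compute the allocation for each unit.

Equal tier: $875 ÷ 5 = $175 apiece.
Remainder $3,425 by floor area (total 30,183): Unit 3A 968.50 → $975; Unit 2B 432.56 → $425; Unit 2C 861.95 → $850; Unit 5A 255.88 → $250; Unit G2 906.09 → $900.
Rounding difference +$25 on remainder applied to Unit 3A.
Totals: Unit 3A $175 + $1,000 = $1,175; Unit 2B $175 + $425 = $600; Unit 2C $175 + $850 = $1,025; Unit 5A $175 + $250 = $425; Unit G2 $175 + $900 = $1,075.

Unit 3A: $1,175 | Unit 2B: $600 | Unit 2C: $1,025 | Unit 5A: $425 | Unit G2: $1,075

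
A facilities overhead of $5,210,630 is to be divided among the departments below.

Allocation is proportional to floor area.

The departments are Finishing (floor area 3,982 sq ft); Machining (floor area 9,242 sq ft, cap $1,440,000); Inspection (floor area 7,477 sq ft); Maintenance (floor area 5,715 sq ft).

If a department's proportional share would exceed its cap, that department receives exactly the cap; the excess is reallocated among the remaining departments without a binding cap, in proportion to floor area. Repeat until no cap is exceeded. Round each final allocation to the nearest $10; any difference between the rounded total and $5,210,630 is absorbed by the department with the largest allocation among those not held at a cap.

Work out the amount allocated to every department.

Floor area total: 26,416.
Proportional shares (ignoring caps): Finishing 785,460.65; Machining 1,823,010.39; Inspection 1,474,859.20; Maintenance 1,127,299.76.
Cap binds for Machining ($1,440,000); balance $3,770,630 reallocated over remaining floor area 17,174.
Remaining shares: Finishing 874,266.25 → $874,270; Inspection 1,641,609.44 → $1,641,610; Maintenance 1,254,754.31 → $1,254,750.

Finishing: $874,270 | Machining: $1,440,000 | Inspection: $1,641,610 | Maintenance: $1,254,750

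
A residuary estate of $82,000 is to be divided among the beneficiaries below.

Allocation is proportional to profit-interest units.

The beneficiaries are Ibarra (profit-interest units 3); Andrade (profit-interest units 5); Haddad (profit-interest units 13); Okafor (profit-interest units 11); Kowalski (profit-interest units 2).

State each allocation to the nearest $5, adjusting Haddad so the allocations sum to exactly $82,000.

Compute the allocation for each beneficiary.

Combined profit-interest units = 34.
Proportional shares: Ibarra 3/34 × $82,000 = 7,235.29; Andrade 5/34 × $82,000 = 12,058.82; Haddad 13/34 × $82,000 = 31,352.94; Okafor 11/34 × $82,000 = 26,529.41; Kowalski 2/34 × $82,000 = 4,823.53.
At nearest $5: Ibarra $7,235; Andrade $12,060; Haddad $31,355; Okafor $26,530; Kowalski $4,825. Sum = $82,005.
Difference $82,000 − $82,005 = −$5 applied to Haddad: Haddad becomes $31,350.

Ibarra: $7,235 | Andrade: $12,060 | Haddad: $31,350 | Okafor: $26,530 | Kowalski: $4,825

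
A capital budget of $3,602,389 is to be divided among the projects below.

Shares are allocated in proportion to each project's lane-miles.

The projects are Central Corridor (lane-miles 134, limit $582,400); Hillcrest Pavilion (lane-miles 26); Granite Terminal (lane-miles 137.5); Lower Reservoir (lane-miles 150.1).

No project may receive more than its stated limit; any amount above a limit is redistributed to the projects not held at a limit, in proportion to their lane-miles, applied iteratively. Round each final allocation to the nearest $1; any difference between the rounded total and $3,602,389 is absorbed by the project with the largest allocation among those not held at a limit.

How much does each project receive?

Combined lane-miles = 447.6.
Proportional shares (ignoring caps): Central Corridor 1,078,463.19; Hillcrest Pavilion 209,254.05; Granite Terminal 1,106,632.01; Lower Reservoir 1,208,039.74.
Held at cap: Central Corridor ($582,400); balance $3,019,989 reallocated over remaining lane-miles 313.6.
Remaining shares: Hillcrest Pavilion 250,381.74 → $250,382; Granite Terminal 1,324,134.21 → $1,324,134; Lower Reservoir 1,445,473.05 → $1,445,473.

Central Corridor: $582,400 | Hillcrest Pavilion: $250,382 | Granite Terminal: $1,324,134 | Lower Reservoir: $1,445,473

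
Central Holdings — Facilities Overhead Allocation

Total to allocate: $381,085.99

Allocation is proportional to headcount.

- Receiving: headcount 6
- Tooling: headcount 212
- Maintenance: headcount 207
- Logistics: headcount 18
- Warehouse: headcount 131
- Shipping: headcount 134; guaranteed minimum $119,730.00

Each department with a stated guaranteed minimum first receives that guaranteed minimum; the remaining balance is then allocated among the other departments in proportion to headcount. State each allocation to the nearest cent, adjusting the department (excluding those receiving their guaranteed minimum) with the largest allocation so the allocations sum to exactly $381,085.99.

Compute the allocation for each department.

Receiving: $2,731.94; Tooling: $96,528.70; Maintenance: $94,252.07; Logistics: $8,195.83; Warehouse: $59,647.45; Shipping: $119,730.00

Minimums first: Shipping $119,730.00. Residual $261,355.99.
Residual split over remaining headcount 574: Receiving 2,731.9441 → $2,731.94; Tooling 96,528.6932 → $96,528.69; Maintenance 94,252.0730 → $94,252.07; Logistics 8,195.8324 → $8,195.83; Warehouse 59,647.4472 → $59,647.45.
Rounding difference +$0.01 applied to Tooling → $96,528.70.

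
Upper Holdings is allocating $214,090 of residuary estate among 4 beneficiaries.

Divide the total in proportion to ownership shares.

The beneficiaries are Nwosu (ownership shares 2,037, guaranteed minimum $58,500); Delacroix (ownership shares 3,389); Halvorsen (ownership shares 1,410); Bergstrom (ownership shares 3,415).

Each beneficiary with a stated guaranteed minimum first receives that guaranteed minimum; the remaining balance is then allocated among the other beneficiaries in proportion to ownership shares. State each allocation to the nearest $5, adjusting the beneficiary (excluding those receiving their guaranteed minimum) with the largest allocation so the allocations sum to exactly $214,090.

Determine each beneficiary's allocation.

Nwosu: $58,500 · Delacroix: $64,195 · Halvorsen: $26,710 · Bergstrom: $64,685

Minimums first: Nwosu $58,500. Balance $155,590.
Balance split over remaining ownership shares 8,214: Delacroix 64,194.61 → $64,195; Halvorsen 26,708.29 → $26,710; Bergstrom 64,687.10 → $64,685.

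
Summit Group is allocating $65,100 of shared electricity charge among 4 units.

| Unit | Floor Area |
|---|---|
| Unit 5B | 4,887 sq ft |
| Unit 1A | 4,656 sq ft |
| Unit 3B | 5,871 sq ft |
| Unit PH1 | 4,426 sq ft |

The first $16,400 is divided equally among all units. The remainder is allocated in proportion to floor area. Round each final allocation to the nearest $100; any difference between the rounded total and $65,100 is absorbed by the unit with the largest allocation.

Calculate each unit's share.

Unit 5B: $16,100 | Unit 1A: $15,500 | Unit 3B: $18,500 | Unit PH1: $15,000

First tranche $16,400 split equally: $4,100 each.
Remainder $48,700 by floor area (total 19,840): Unit 5B 11,995.81 → $12,000; Unit 1A 11,428.79 → $11,400; Unit 3B 14,411.17 → $14,400; Unit PH1 10,864.22 → $10,900.
Totals: Unit 5B $4,100 + $12,000 = $16,100; Unit 1A $4,100 + $11,400 = $15,500; Unit 3B $4,100 + $14,400 = $18,500; Unit PH1 $4,100 + $10,900 = $15,000.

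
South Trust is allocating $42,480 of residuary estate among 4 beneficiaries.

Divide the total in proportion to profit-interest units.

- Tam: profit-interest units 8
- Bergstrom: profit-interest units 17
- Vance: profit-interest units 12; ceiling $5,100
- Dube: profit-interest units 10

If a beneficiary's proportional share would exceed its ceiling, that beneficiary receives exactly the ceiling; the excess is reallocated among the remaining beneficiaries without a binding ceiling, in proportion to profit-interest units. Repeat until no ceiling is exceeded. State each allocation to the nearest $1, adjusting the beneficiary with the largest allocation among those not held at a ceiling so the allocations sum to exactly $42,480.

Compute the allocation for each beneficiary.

Sum of profit-interest units: 47.
Proportional shares (ignoring caps): Tam 7,230.64; Bergstrom 15,365.11; Vance 10,845.96; Dube 9,038.30.
Held at cap: Vance ($5,100); residual $37,380 reallocated over remaining profit-interest units 35.
Remaining shares: Tam 8,544.00 → $8,544; Bergstrom 18,156.00 → $18,156; Dube 10,680.00 → $10,680.

Tam: $8,544; Bergstrom: $18,156; Vance: $5,100; Dube: $10,680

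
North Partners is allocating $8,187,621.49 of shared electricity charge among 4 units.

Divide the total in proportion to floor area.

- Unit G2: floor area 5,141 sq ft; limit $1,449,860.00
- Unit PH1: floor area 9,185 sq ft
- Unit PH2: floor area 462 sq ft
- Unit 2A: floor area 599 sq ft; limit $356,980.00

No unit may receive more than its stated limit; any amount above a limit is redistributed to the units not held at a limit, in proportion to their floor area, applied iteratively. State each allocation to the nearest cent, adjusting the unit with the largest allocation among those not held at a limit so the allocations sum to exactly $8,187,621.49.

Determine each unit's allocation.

Total floor area = 15,387.
Unconstrained shares: Unit G2 2,735,592.5184; Unit PH1 4,887,457.1642; Unit PH2 245,836.1687; Unit 2A 318,735.6387.
Held at cap: Unit G2 ($1,449,860.00); balance $6,737,761.49 reallocated over remaining floor area 10,246.
Held at cap: Unit 2A ($356,980.00); balance $6,380,781.49 reallocated over remaining floor area 9,647.
Remaining shares: Unit PH1 6,075,202.4449 → $6,075,202.44; Unit PH2 305,579.0451 → $305,579.05.

Unit G2: $1,449,860.00 · Unit PH1: $6,075,202.44 · Unit PH2: $305,579.05 · Unit 2A: $356,980.00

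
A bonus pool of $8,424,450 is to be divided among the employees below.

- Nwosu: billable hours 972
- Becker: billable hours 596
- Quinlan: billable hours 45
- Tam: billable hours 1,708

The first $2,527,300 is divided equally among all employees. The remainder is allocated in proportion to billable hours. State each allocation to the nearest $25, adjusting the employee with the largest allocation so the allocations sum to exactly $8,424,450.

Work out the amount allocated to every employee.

Nwosu: $2,357,825 · Becker: $1,690,150 · Quinlan: $711,725 · Tam: $3,664,750

Equal tier: $2,527,300 ÷ 4 = $631,825 apiece.
Remainder $5,897,150 by billable hours (total 3,321): Nwosu 1,725,995.12 → $1,726,000; Becker 1,058,326.23 → $1,058,325; Quinlan 79,907.18 → $79,900; Tam 3,032,921.47 → $3,032,925.
Totals: Nwosu $631,825 + $1,726,000 = $2,357,825; Becker $631,825 + $1,058,325 = $1,690,150; Quinlan $631,825 + $79,900 = $711,725; Tam $631,825 + $3,032,925 = $3,664,750.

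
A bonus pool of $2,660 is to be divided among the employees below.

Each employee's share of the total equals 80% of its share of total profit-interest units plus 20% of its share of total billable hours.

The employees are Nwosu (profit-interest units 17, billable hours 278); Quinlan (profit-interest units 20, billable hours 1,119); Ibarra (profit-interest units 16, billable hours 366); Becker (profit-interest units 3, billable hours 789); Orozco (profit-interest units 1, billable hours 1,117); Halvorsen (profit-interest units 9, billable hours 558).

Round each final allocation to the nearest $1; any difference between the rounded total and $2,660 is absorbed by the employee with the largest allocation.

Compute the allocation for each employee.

Totals — profit-interest units 66, billable hours 4,227.
Combined weights (80% profit-interest units + 20% billable hours): Nwosu 0.2192; Quinlan 0.2954; Ibarra 0.2113; Becker 0.0737; Orozco 0.0650; Halvorsen 0.1355.
Unrounded shares: Nwosu 583.11; Quinlan 785.68; Ibarra 561.94; Becker 196.03; Orozco 172.83; Halvorsen 360.41.
Rounded to nearest $1: Nwosu $583; Quinlan $786; Ibarra $562; Becker $196; Orozco $173; Halvorsen $360. Sum = $2,660.
No rounding difference to absorb.

Nwosu: $583 | Quinlan: $786 | Ibarra: $562 | Becker: $196 | Orozco: $173 | Halvorsen: $360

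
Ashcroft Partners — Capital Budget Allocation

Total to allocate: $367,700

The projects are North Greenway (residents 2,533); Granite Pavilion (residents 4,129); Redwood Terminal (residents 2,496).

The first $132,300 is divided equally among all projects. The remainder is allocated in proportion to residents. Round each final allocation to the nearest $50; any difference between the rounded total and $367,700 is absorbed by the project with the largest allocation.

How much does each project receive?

$132,300 shared equally gives $44,100 per project.
Remainder $235,400 by residents (total 9,158): North Greenway 65,109.00 → $65,100; Granite Pavilion 106,133.06 → $106,150; Redwood Terminal 64,157.94 → $64,150.
Totals: North Greenway $44,100 + $65,100 = $109,200; Granite Pavilion $44,100 + $106,150 = $150,250; Redwood Terminal $44,100 + $64,150 = $108,250.

North Greenway: $109,200 · Granite Pavilion: $150,250 · Redwood Terminal: $108,250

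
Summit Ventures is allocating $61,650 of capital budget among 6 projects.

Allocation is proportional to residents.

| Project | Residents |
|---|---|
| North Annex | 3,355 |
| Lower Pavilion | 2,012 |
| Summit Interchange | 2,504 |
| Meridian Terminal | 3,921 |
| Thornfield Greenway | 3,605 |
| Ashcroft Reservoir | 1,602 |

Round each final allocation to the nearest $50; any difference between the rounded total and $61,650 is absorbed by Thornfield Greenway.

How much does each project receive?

Total residents = 16,999.
Unrounded shares: North Annex 3,355/16,999 × $61,650 = 12,167.52; Lower Pavilion 2,012/16,999 × $61,650 = 7,296.89; Summit Interchange 2,504/16,999 × $61,650 = 9,081.22; Meridian Terminal 3,921/16,999 × $61,650 = 14,220.23; Thornfield Greenway 3,605/16,999 × $61,650 = 13,074.20; Ashcroft Reservoir 1,602/16,999 × $61,650 = 5,809.95.
After rounding ($50): North Annex $12,150; Lower Pavilion $7,300; Summit Interchange $9,100; Meridian Terminal $14,200; Thornfield Greenway $13,050; Ashcroft Reservoir $5,800. Sum = $61,600.
Difference $61,650 − $61,600 = +$50 applied to Thornfield Greenway: Thornfield Greenway becomes $13,100.

North Annex: $12,150 · Lower Pavilion: $7,300 · Summit Interchange: $9,100 · Meridian Terminal: $14,200 · Thornfield Greenway: $13,100 · Ashcroft Reservoir: $5,800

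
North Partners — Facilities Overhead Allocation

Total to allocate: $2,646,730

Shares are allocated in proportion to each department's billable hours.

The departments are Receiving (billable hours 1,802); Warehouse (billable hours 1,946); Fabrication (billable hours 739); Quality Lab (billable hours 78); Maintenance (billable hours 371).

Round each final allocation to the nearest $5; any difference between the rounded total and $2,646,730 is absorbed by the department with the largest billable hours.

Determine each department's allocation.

Total billable hours = 1,802 + 1,946 + 739 + 78 + 371 = 4,936.
Raw shares: Receiving 966,249.49; Warehouse 1,043,463.65; Fabrication 396,258.81; Quality Lab 41,824.34; Maintenance 198,933.72.
At nearest $5: Receiving $966,250; Warehouse $1,043,465; Fabrication $396,260; Quality Lab $41,825; Maintenance $198,935. Sum = $2,646,735.
Difference $2,646,730 − $2,646,735 = −$5 applied to largest billable hours (Warehouse): Warehouse becomes $1,043,460.

Receiving: $966,250 | Warehouse: $1,043,460 | Fabrication: $396,260 | Quality Lab: $41,825 | Maintenance: $198,935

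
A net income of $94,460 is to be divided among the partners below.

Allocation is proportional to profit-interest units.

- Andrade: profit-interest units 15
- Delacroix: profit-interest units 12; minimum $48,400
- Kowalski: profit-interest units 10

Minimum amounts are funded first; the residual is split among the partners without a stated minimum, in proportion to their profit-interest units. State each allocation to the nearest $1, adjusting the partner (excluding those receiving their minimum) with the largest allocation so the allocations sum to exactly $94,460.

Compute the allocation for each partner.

Minimums first: Delacroix $48,400. Residual $46,060.
Residual split over remaining profit-interest units 25: Andrade 27,636.00 → $27,636; Kowalski 18,424.00 → $18,424.

Andrade: $27,636 | Delacroix: $48,400 | Kowalski: $18,424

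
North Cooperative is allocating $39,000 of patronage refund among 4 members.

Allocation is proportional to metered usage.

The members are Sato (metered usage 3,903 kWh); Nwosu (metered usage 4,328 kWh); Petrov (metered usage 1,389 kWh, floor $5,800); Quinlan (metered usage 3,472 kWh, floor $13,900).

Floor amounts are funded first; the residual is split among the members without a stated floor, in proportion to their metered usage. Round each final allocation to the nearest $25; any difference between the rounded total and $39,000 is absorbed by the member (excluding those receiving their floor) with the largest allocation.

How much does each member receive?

Sato: $9,150 | Nwosu: $10,150 | Petrov: $5,800 | Quinlan: $13,900

Fund the minimums — Petrov $5,800; Quinlan $13,900. Balance $19,300.
Balance split over remaining metered usage 8,231: Sato 9,151.73 → $9,150; Nwosu 10,148.27 → $10,150.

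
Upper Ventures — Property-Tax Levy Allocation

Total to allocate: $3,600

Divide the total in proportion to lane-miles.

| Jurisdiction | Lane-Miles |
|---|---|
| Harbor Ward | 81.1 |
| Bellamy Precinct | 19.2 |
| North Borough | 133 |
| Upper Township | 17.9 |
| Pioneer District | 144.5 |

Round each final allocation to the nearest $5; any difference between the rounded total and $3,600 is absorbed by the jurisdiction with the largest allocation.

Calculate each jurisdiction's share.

Harbor Ward: $740 · Bellamy Precinct: $175 · North Borough: $1,210 · Upper Township: $165 · Pioneer District: $1,310

Sum of lane-miles: 395.7.
Raw shares: Harbor Ward 81.1/395.7 × $3,600 = 737.83; Bellamy Precinct 19.2/395.7 × $3,600 = 174.68; North Borough 133/395.7 × $3,600 = 1,210.01; Upper Township 17.9/395.7 × $3,600 = 162.85; Pioneer District 144.5/395.7 × $3,600 = 1,314.63.
At nearest $5: Harbor Ward $740; Bellamy Precinct $175; North Borough $1,210; Upper Township $165; Pioneer District $1,315. Sum = $3,605.
Difference $3,600 − $3,605 = −$5 applied to largest allocation (Pioneer District): Pioneer District becomes $1,310.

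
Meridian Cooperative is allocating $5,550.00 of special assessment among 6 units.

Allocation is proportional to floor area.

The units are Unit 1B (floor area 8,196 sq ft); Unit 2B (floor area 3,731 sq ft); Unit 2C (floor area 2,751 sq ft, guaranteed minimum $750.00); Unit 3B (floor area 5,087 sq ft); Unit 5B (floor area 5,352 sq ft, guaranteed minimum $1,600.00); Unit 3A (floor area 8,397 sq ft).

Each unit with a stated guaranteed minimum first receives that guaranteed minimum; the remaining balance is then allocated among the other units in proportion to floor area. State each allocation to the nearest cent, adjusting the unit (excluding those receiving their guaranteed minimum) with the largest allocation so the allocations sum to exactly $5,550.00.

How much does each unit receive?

Unit 1B: $1,032.12 · Unit 2B: $469.84 · Unit 2C: $750.00 · Unit 3B: $640.60 · Unit 5B: $1,600.00 · Unit 3A: $1,057.44

Minimums first: Unit 2C $750.00; Unit 5B $1,600.00. Residual $3,200.00.
Residual split over remaining floor area 25,411: Unit 1B 1,032.1199 → $1,032.12; Unit 2B 469.8438 → $469.84; Unit 3B 640.6045 → $640.60; Unit 3A 1,057.4318 → $1,057.43.
Rounding difference +$0.01 applied to Unit 3A → $1,057.44.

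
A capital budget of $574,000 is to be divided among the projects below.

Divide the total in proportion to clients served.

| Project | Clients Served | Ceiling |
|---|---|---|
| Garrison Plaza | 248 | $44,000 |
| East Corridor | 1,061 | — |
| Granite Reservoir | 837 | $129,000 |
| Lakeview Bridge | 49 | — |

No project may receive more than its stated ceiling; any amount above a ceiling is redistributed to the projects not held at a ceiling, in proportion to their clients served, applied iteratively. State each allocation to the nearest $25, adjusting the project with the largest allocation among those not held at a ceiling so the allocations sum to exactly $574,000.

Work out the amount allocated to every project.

Clients served total: 2,195.
Pro-rata shares before constraints: Garrison Plaza 64,852.85; East Corridor 277,455.13; Granite Reservoir 218,878.36; Lakeview Bridge 12,813.67.
Capped: Garrison Plaza ($44,000), Granite Reservoir ($129,000); balance $401,000 reallocated over remaining clients served 1,110.
Shares after redistribution: East Corridor 383,298.20 → $383,300; Lakeview Bridge 17,701.80 → $17,700.

Garrison Plaza: $44,000; East Corridor: $383,300; Granite Reservoir: $129,000; Lakeview Bridge: $17,700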